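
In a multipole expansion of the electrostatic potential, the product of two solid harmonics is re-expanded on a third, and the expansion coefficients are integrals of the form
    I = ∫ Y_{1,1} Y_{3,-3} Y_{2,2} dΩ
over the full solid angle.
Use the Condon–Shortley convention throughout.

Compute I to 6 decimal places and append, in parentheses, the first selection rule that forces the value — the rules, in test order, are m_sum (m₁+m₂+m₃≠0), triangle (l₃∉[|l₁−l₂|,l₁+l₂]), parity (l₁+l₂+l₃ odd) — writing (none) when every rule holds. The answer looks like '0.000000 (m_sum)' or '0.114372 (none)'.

-0.319865 (none)

m-sum 0 ✓  L=6 even ✓  2≤2≤4 ✓
Π(2lᵢ+1) = 3×7×5 = 105
triangle coeff Δ(1,3,2) = 1/105
Σ_t [1,1]: t=1:−1/4 = -1/4
(3j)²=3/35 [(1 3 2; 0 0 0)], sign=-1
Σ_t [0,0]: t=0:+1/48 = 1/48
(3j)²=1/7 [(1 3 2; 1 -3 2)], sign=+1
⇒ 4πI² = 9/7
I = (-1)√(9/7/(4π)) = -0.31986543
No selection rule forces the value: the integral is nonzero (none).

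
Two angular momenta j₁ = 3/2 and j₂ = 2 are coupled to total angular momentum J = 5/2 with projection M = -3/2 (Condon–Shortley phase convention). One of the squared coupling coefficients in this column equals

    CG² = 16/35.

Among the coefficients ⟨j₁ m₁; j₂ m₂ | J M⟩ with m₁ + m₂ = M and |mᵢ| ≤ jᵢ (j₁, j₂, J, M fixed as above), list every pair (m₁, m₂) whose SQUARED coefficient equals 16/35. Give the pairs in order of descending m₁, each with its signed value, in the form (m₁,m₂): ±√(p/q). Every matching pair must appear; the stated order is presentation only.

Admissible pairs with m₁+m₂ = M = -3/2: (-3/2,0), (-1/2,-1), (1/2,-2)
  (m₁,m₂)=(1/2,-2): CG² = 16/35, CG = +√(16/35)   ← matches the target
  (m₁,m₂)=(-1/2,-1): CG² = 1/35, CG = +√(1/35)
  (m₁,m₂)=(-3/2,0): CG² = 18/35, CG = −√(18/35)
Pairs with CG² = 16/35: (1/2,-2): +√(16/35)

(1/2,-2): +√(16/35)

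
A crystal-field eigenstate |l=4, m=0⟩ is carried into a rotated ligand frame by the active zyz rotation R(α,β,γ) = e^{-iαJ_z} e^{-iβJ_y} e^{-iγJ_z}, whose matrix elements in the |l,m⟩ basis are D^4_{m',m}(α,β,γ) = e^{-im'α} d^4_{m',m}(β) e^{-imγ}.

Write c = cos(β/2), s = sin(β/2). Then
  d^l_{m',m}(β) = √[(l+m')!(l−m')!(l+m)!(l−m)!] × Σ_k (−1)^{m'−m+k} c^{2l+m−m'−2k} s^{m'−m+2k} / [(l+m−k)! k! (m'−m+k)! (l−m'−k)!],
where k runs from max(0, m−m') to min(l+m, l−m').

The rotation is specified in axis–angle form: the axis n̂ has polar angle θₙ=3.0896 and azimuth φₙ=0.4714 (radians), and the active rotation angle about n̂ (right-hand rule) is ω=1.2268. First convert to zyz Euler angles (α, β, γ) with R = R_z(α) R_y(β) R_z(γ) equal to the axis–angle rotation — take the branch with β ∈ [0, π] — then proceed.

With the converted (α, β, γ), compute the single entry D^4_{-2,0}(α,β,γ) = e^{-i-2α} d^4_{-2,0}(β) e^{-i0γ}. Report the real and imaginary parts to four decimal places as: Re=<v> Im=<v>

Axis–angle → zyz. n̂ = (sinθₙcosφₙ, sinθₙsinφₙ, cosθₙ) = (+0.046301, +0.023601, -0.998649), ω = 1.2268.
R = I cosω + sinω [n̂]ₓ + (1−cosω) n̂n̂ᵀ gives
  R = [+0.338673, +0.940866, -0.008426; -0.939418, +0.337621, -0.059209; -0.052863, +0.027968, +0.998210]
β = atan2(√(R₁₃²+R₂₃²), R₃₃) = 0.059841; α = atan2(R₂₃, R₁₃) mod 2π = 4.571025; γ = atan2(R₃₂, −R₃₁) mod 2π = 0.486633
D^4_{-2,0}(4.5710,0.0598,0.4866) = e^{-i·-2·4.5710}·d^4_{-2,0}(0.0598)·e^{-i·0·0.4866}. Compute d first:
c=cos(0.059841/2)=0.999552, s=sin(0.059841/2)=0.029916; N=√[2·720·24·24]=910.735966
k: max(0,(0)−(-2))=2 … min(4+(0),4−(-2))=4
  k=2: (−1)^0·910.7360/(96)·0.9996^6·0.0299^2 = +0.008468
  k=3: (−1)^1·910.7360/(36)·0.9996^4·0.0299^4 = -0.000020
  k=4: (−1)^2·910.7360/(96)·0.9996^2·0.0299^6 = +0.000000
d^4_{-2,0}(0.0598) = +0.008468 -0.000020 +0.000000 = +0.008447
Attach z-rotation phases: D = e^{-i(-2)(4.5710)}·(+0.008447)·e^{-i(0)(0.4866)} = -0.008112+0.002357i

Re=-0.0081 Im=0.0024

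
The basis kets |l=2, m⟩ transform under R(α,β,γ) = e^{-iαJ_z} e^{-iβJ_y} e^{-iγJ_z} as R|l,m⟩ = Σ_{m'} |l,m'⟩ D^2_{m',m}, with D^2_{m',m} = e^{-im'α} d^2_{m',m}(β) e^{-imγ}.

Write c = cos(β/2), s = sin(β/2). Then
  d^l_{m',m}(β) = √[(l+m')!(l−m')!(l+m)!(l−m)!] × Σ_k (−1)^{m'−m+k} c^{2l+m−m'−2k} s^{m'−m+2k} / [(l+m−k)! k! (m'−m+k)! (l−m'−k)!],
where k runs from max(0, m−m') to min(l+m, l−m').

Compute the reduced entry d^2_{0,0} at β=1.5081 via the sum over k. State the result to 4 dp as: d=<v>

d^2_{0,0}(β=1.5081) via the finite sum:
Half-angle: c=0.728922, s=0.684597. N=√(2·2·2·2)=4.000000
k∈{0,1,2} keeps every argument non-negative
  k=0: (−1)^0·4.0000/(4)·0.7289^4·0.6846^0 = +0.282309
  k=1: (−1)^1·4.0000/(1)·0.7289^2·0.6846^2 = -0.996074
  k=2: (−1)^2·4.0000/(4)·0.7289^0·0.6846^4 = +0.219654
d^2_{0,0}(1.5081) = +0.282309 -0.996074 +0.219654 = -0.494111

d=-0.4941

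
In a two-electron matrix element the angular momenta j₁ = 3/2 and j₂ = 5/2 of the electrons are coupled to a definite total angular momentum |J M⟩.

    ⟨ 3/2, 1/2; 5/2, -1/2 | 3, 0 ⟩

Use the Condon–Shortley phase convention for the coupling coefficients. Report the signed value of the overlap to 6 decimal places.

+0.447214

triangle: 1!·2!·4!/8! = 48/40320
(j±m)!: 2!·1!·2!·3!·3!·3! = 864
prefactor² = (2J+1)·Δ·N² = 36/5
  k=0: +1/(0!·1!·1!·2!·1!·2!) = 1/4
  k=1: −1/(1!·0!·0!·1!·2!·3!) = -1/12
Σ = 1/6  ⇒  CG² = 36/5·(1/6)² = 1/5
CG = +√(1/5) = +0.447214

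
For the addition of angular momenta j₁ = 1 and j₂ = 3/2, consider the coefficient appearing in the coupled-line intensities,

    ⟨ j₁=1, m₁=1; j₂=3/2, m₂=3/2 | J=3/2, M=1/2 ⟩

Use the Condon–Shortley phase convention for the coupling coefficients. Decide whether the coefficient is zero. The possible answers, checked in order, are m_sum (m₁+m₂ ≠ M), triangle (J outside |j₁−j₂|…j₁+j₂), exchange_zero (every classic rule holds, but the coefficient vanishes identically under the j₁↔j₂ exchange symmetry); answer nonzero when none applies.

m_sum

m-sum: m₁+m₂ = 1+3/2 = 5/2, M = 1/2  ✗ ⇒ coefficient is 0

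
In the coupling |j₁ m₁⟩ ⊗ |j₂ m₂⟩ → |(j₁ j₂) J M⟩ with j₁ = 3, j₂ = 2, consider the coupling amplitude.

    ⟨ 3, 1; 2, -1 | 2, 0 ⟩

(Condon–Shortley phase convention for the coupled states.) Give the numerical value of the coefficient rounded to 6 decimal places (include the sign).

triangle: 3!*3!*1!/8! = 36/40320
(j±m)!: 4!*2!*1!*3!*2!*2! = 1152
prefactor² = (2J+1)*Δ*N² = 36/7
  k=0: +1/(0!*3!*2!*1!*1!*0!) = 1/12
  k=1: −1/(1!*2!*1!*0!*2!*1!) = -1/4
Σ = -1/6  ⇒  CG² = 36/7*(-1/6)² = 1/7
CG = −√(1/7) = -0.377964

−√(1/7) ≈ -0.377964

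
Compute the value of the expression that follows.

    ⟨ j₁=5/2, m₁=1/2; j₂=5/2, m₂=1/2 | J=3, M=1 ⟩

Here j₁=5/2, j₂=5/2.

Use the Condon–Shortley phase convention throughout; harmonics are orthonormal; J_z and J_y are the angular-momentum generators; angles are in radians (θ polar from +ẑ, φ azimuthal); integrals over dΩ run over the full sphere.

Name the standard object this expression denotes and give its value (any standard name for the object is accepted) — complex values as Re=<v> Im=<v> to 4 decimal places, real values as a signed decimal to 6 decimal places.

Clebsch–Gordan coefficient, −√(4/15) ≈ -0.516398

This is a Clebsch–Gordan (vector-coupling) coefficient.
j₁+j₂−J=2  J+j₁−j₂=3  J−j₁+j₂=3  j₁+j₂+J+1=9
(j₁±m₁, j₂±m₂, J±M) = (3,2,3,2,4,2)
P² = 48/5
sum k=0..2:
  [0] +1/24 = 1/24
  [1] −1/4 = -1/4
  [2] +1/24 = 1/24
S = -1/6
C² = P²·S² = 4/15 ; C = -0.516398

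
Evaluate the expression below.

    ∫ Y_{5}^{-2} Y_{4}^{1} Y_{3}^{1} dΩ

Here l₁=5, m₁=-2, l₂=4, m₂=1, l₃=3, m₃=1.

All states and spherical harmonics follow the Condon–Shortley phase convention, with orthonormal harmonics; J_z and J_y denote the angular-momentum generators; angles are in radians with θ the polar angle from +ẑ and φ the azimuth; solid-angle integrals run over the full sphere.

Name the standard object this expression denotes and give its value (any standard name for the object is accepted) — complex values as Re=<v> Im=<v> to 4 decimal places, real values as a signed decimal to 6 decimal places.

This is a Gaunt coefficient — the integral of a triple product of spherical harmonics over the sphere.
Rules hold: Σm=0, L=12 even, 1≤3≤9.
N = 11·9·7 = 693
Δ = 6!·4!·2!/13! = 1/180180
Racah Σ t=2..4: t=2:+1/576 t=3:−1/144 t=4:+1/576 = -1/288
⇒ 3j(5 4 3; 0 0 0)² = 20/1001, sgn +1
Racah Σ t=3..5: t=3:−1/1728 t=4:+1/288 t=5:−1/960 = 1/540
⇒ 3j(5 4 3; -2 1 1)² = 128/6435, sgn +1
4πI² = N·(3j₀)²·(3jₘ)² = 512/1859
I = +1·√(0.275417/4π) = 0.14804384

Gaunt coefficient, +0.148044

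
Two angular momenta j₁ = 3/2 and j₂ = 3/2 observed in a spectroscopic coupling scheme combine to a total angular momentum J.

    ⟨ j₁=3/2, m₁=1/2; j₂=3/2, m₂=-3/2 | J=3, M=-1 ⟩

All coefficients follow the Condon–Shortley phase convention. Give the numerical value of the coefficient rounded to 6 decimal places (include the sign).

+√(1/5) = +0.447214

√[7·0!3!3!/7! · 2!1!0!3!2!4!] = √(144/5)
  +(−1)^0/∏(0,0,1,0,2,3)! = 1/12  (running 1/12)
⟨..|..⟩ = √(144/5)·(1/12) = +0.447214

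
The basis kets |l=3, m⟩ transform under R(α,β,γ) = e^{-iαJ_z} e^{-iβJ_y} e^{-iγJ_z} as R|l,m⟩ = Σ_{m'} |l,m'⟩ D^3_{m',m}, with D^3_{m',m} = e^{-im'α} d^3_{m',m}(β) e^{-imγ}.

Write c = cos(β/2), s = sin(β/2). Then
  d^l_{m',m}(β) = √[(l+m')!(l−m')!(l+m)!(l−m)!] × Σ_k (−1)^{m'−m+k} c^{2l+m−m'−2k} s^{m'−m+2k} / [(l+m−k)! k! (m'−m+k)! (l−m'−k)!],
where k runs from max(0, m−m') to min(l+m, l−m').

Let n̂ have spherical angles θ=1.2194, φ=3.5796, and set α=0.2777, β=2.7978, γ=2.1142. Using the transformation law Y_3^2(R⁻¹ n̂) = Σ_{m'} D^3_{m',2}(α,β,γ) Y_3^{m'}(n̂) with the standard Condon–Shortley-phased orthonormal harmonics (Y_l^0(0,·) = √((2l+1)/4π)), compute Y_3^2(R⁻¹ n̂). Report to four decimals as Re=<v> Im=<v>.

Need the full column D^3_{m',2} for m'=−3..3 at α=0.2777, β=2.7978, γ=2.1142.
cos(β/2)=0.171051, sin(β/2)=0.985262
d^3_{-3,2}: single k=5 term ⇒ +0.389010;  D = -0.376557+0.097639i
d^3_{-2,2}: k∈[4..5] ⇒ +0.137857 -0.914768 = -0.776911;  D = +0.669771-0.393697i
d^3_{-1,2}: k∈[3..4] ⇒ +0.030273 -0.502209 = -0.471936;  D = +0.325704-0.341526i
d^3_{0,2}: k∈[2..3] ⇒ +0.004552 -0.151015 = -0.146463;  D = +0.068151-0.129641i
d^3_{1,2}: k∈[1..2] ⇒ +0.000456 -0.030273 = -0.029817;  D = +0.006107-0.029185i
d^3_{2,2}: k∈[0..1] ⇒ +0.000025 -0.004155 = -0.004130;  D = -0.000295-0.004119i
d^3_{3,2}: single k=0 term ⇒ -0.000353;  D = -0.000121-0.000332i
Y_3^{m'}(θ=1.2194,φ=3.5796) and Σ D·Y over m':
  (-0.3766+0.0976i)·(-0.0877+0.3340i)  (+0.6698-0.3937i)·(+0.1985-0.2382i)  (+0.3257-0.3415i)·(+0.1120-0.0525i)  (+0.0682-0.1296i)·(-0.3093+0.0000i)  (+0.0061-0.0292i)·(-0.1120-0.0525i)  (-0.0003-0.0041i)·(+0.1985+0.2382i)  (-0.0001-0.0003i)·(+0.0877+0.3340i)
Y_3^2(R⁻¹ n̂) = +0.035893-0.385295i

Re=0.0359 Im=-0.3853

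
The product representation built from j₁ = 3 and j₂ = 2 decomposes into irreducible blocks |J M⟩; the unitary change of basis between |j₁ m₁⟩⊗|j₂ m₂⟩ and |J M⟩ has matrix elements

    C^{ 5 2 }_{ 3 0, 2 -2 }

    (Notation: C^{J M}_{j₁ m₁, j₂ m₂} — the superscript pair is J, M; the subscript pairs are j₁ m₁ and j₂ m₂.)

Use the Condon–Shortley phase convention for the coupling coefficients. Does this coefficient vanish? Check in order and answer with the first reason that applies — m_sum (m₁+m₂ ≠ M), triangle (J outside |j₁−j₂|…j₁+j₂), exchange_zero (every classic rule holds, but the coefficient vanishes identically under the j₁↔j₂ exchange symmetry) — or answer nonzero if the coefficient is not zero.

m-sum: m₁+m₂ = 0+(-2) = -2, M = 2  ✗ ⇒ coefficient is 0

m_sum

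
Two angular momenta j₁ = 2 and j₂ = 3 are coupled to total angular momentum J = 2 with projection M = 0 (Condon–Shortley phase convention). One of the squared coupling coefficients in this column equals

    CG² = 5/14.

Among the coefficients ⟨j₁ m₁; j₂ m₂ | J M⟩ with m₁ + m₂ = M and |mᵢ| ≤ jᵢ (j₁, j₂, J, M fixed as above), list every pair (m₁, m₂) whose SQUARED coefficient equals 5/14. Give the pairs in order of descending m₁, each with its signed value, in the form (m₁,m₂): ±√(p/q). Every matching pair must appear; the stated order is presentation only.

Admissible pairs with m₁+m₂ = M = 0: (-2,2), (-1,1), (0,0), (1,-1), (2,-2)
  (m₁,m₂)=(2,-2): CG² = 5/14, CG = +√(5/14)   ← matches the target
  (m₁,m₂)=(1,-1): CG² = 1/7, CG = −√(1/7)
  (m₁,m₂)=(0,0): CG² = 0/1, CG = 0
  (m₁,m₂)=(-1,1): CG² = 1/7, CG = +√(1/7)
  (m₁,m₂)=(-2,2): CG² = 5/14, CG = −√(5/14)   ← matches the target
Pairs with CG² = 5/14: (2,-2): +√(5/14); (-2,2): −√(5/14)

(2,-2): +√(5/14); (-2,2): −√(5/14)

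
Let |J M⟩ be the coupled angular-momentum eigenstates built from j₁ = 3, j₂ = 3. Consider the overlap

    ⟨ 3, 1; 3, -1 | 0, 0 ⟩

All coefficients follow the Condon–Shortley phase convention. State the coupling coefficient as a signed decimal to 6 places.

+√(1/7) = +0.377964

√[1·6!0!0!/7! · 4!2!2!4!0!0!] = √(2304/7)
  +(−1)^2/∏(2,4,0,0,0,0)! = 1/48  (running 1/48)
⟨..|..⟩ = √(2304/7)·(1/48) = +0.377964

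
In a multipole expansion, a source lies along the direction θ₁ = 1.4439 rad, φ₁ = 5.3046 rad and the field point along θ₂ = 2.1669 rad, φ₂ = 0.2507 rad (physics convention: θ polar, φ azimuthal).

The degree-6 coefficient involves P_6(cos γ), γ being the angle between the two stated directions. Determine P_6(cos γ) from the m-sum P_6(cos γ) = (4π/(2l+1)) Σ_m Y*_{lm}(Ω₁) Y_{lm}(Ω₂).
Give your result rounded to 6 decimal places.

-0.072718

Summing Y*_{l m}(θ₁,φ₁)·Y_{l m}(θ₂,φ₂) over m ∈ [−6, 6]; prefactor 4π/(2·6+1) = 0.966644:
  m=-6: Y*=(0.421790, 0.184163)  Y=(0.010324, -0.154796)  product (0.032862, -0.063390)
  m=-5: Y*=(0.036523, 0.200101)  Y=(-0.113756, 0.346403)  product (-0.073470, -0.010111)
  m=-4: Y*=(0.203760, -0.198669)  Y=(0.222059, -0.347975)  product (-0.023885, -0.115020)
  m=-3: Y*=(0.222422, 0.046440)  Y=(-0.070698, 0.066140)  product (-0.018796, 0.011428)
  m=-2: Y*=(-0.086973, -0.213785)  Y=(-0.272846, 0.149553)  product (0.055702, 0.045323)
  m=-1: Y*=(0.130719, -0.194302)  Y=(0.218305, -0.055905)  product (0.017674, -0.049725)
  m=+0: Y*=(-0.216016, -0.000000)  Y=(0.256464, 0.000000)  product (-0.055401, -0.000000)
  m=+1: Y*=(-0.130719, -0.194302)  Y=(-0.218305, -0.055905)  product (0.017674, 0.049725)
  m=+2: Y*=(-0.086973, 0.213785)  Y=(-0.272846, -0.149553)  product (0.055702, -0.045323)
  m=+3: Y*=(-0.222422, 0.046440)  Y=(0.070698, 0.066140)  product (-0.018796, -0.011428)
  m=+4: Y*=(0.203760, 0.198669)  Y=(0.222059, 0.347975)  product (-0.023885, 0.115020)
  m=+5: Y*=(-0.036523, 0.200101)  Y=(0.113756, 0.346403)  product (-0.073470, 0.010111)
  m=+6: Y*=(0.421790, -0.184163)  Y=(0.010324, 0.154796)  product (0.032862, 0.063390)
Accumulated sum (-0.075227, -0.000000); after 4π/(2l+1) scaling, (-0.072718, -0.000000) ⇒ P_6 = -0.072718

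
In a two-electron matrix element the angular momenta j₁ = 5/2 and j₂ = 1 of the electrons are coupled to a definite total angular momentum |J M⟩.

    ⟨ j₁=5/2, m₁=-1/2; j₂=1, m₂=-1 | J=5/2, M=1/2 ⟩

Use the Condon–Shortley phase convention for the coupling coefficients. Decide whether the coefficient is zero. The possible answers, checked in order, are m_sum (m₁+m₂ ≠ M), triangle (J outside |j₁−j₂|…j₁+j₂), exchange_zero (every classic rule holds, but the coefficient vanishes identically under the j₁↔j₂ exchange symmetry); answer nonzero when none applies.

m_sum

m-sum: m₁+m₂ = -1/2+(-1) = -3/2, M = 1/2  ✗ ⇒ coefficient is 0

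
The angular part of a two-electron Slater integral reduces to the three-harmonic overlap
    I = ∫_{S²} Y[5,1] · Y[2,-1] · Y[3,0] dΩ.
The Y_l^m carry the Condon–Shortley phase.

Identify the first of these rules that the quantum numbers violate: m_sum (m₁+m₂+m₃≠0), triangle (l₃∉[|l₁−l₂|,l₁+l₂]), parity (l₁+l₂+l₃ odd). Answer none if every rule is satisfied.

Σmᵢ = 0  ✓
l₃∈[|l₁−l₂|,l₁+l₂]=[3,7], have l₃=3  ✓
Σlᵢ = 10 ⇒ even  ✓

none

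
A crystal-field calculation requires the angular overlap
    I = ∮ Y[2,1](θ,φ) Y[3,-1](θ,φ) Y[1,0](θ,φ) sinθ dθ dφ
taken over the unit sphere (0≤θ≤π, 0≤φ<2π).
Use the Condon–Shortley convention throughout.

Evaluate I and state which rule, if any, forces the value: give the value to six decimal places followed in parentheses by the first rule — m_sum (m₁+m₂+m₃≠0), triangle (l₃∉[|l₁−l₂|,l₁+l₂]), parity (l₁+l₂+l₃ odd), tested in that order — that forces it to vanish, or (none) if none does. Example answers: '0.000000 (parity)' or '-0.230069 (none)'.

Checks pass: Σm=0; 6 even; l₃=1∈[1,5].
(2·2+1)(2·3+1)(2·1+1) = 105
Δ: 4! 0! 2! / 7! → 1/105
sum: t=2:+1/4 = 1/4
3j²(2 3 1; 0 0 0) = Δ·Π!·Σ² = 3/35  (sign -1)
sum: t=1:−1/6 = -1/6
3j²(2 3 1; 1 -1 0) = Δ·Π!·Σ² = 8/105  (sign +1)
combine: 4πI² = 105·3/35·8/105 = 24/35
take √, sign -1: I = -0.23359668
No selection rule forces the value: the integral is nonzero (none).

-0.233597 (none)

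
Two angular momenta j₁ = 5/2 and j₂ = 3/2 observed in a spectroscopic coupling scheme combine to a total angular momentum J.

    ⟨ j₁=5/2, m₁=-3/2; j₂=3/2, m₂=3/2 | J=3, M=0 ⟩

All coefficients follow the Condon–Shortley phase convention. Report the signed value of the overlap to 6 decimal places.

√[7·1!4!2!/8! · 1!4!3!0!3!3!] = √(216/5)
  +(−1)^1/∏(1,0,3,2,1,0)! = -1/12  (running -1/12)
⟨..|..⟩ = √(216/5)·(-1/12) = -0.547723

-0.547723  (= −√(3/10))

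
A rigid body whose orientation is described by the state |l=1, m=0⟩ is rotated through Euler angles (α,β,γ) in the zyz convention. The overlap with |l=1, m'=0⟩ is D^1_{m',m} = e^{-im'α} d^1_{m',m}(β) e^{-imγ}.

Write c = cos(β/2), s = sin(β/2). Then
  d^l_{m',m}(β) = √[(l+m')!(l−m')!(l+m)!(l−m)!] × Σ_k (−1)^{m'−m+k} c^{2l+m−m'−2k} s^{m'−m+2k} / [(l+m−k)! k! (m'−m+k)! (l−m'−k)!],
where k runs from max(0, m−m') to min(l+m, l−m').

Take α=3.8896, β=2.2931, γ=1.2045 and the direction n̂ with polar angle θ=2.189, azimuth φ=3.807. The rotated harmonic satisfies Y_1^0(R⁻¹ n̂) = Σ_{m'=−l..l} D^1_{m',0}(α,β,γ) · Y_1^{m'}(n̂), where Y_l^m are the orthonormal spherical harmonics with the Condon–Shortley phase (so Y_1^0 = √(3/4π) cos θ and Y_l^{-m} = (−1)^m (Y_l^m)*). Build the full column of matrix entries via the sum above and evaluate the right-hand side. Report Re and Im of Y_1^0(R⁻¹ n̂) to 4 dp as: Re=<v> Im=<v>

Need the full column D^1_{m',0} for m'=−1..1 at α=3.8896, β=2.2931, γ=1.2045.
cos(β/2)=0.411634, sin(β/2)=0.911349
d^1_{-1,0}: single k=1 term ⇒ +0.530531;  D = -0.388904-0.360857i
d^1_{0,0}: k∈[0..1] ⇒ +0.169443 -0.830557 = -0.661115;  D = -0.661115+0.000000i
d^1_{1,0}: single k=0 term ⇒ -0.530531;  D = +0.388904-0.360857i
Y_1^{m'}(θ=2.189,φ=3.807) and Σ D·Y over m':
  (-0.3889-0.3609i)·(-0.2215+0.1738i)  (-0.6611+0.0000i)·(-0.2832+0.0000i)  (+0.3889-0.3609i)·(+0.2215+0.1738i)
Y_1^0(R⁻¹ n̂) = +0.484939+0.000000i

Re=0.4849 Im=0.0000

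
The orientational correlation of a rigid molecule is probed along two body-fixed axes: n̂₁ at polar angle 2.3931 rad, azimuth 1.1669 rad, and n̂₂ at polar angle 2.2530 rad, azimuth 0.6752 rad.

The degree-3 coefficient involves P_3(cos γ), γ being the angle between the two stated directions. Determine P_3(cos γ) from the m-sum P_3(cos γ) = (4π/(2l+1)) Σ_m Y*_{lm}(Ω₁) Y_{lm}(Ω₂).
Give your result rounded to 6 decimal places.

0.604086

Summing Y*_{l m}(θ₁,φ₁)·Y_{l m}(θ₂,φ₂) over m ∈ [−3, 3]; prefactor 4π/(2·3+1) = 1.795196:
  m=-3: Y*=-0.12311 - 0.04621j  Y=-0.08571 - 0.17527j  product 0.00245 + 0.02554j
  m=-2: Y*=0.23967 - 0.25066j  Y=-0.08487 + 0.37882j  product 0.07461 + 0.11207j
  m=-1: Y*=0.14559 + 0.34064j  Y=0.19340 - 0.15486j  product 0.08091 + 0.04333j
  m=+0: Y*=0.08631 + 0.00000j  Y=0.23819 + 0.00000j  product 0.02056 + 0.00000j
  m=+1: Y*=-0.14559 + 0.34064j  Y=-0.19340 - 0.15486j  product 0.08091 - 0.04333j
  m=+2: Y*=0.23967 + 0.25066j  Y=-0.08487 - 0.37882j  product 0.07461 - 0.11207j
  m=+3: Y*=0.12311 - 0.04621j  Y=0.08571 - 0.17527j  product 0.00245 - 0.02554j
Σ over m = 0.33650 + 0.00000j; ×(4π/7) → 0.60409 + 0.00000j. Real part: 0.604086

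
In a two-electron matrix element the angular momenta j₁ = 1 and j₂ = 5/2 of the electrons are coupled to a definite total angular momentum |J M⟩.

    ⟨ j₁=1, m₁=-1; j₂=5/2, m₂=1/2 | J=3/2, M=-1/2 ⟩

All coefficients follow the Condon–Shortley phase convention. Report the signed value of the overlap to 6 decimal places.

√[4·2!0!3!/6! · 0!2!3!2!1!2!] = √(16/5)
  +(−1)^2/∏(2,0,0,1,0,2)! = 1/4  (running 1/4)
⟨..|..⟩ = √(16/5)·(1/4) = +0.447214

+√(1/5) ≈ +0.447214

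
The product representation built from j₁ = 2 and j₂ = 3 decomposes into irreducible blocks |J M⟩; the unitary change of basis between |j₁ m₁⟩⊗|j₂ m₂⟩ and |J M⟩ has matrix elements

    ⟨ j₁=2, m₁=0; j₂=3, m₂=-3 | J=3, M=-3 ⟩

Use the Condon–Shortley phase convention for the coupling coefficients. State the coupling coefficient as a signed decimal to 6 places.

√[7·2!2!4!/9! · 2!2!0!6!0!6!] = √(3840)
  +(−1)^0/∏(0,2,2,0,0,4)! = 1/96  (running 1/96)
⟨..|..⟩ = √(3840)·(1/96) = +0.645497

+0.645497  (= +√(5/12))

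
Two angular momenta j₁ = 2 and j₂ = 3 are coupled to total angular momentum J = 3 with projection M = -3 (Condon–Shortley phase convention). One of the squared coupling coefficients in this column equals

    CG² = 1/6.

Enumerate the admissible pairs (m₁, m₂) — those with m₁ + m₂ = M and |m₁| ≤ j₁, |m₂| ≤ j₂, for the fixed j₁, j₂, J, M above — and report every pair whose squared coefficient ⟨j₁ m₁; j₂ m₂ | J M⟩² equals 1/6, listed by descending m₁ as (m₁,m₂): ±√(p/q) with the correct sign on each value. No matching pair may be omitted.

Admissible pairs with m₁+m₂ = M = -3: (-2,-1), (-1,-2), (0,-3)
  (m₁,m₂)=(0,-3): CG² = 5/12, CG = +√(5/12)
  (m₁,m₂)=(-1,-2): CG² = 5/12, CG = −√(5/12)
  (m₁,m₂)=(-2,-1): CG² = 1/6, CG = +√(1/6)   ← matches the target
Pairs with CG² = 1/6: (-2,-1): +√(1/6)

(-2,-1): +√(1/6)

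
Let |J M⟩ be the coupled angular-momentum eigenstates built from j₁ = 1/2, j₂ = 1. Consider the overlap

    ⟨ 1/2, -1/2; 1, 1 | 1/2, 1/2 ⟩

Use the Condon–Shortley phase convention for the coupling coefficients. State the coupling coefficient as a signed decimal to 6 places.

j₁+j₂−J=1  J+j₁−j₂=0  J−j₁+j₂=1  j₁+j₂+J+1=3
(j₁±m₁, j₂±m₂, J±M) = (0,1,2,0,1,0)
P² = 2/3
sum k=1..1:
  [1] −1/1 = -1
S = -1
C² = P²·S² = 2/3 ; C = -0.816497

−√(2/3) ≈ -0.816497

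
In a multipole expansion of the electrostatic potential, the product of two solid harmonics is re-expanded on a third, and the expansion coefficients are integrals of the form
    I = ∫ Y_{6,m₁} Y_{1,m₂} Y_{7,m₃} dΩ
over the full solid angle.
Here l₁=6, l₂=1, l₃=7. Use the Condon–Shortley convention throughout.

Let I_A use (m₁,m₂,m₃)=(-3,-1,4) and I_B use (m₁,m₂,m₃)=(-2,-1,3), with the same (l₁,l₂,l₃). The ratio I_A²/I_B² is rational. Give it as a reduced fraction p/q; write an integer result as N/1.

11/9

l's match ⇒ only the (l;m) 3-j factors differ between A and B.
A: triangle coeff Δ(6,1,7) = 1/1365; Σ_t [0,0]: t=0:+1/4354560 = 1/4354560; (3j)²=11/273 [(6 1 7; -3 -1 4)], sign=-1
B: triangle coeff Δ(6,1,7) = 1/1365; Σ_t [0,0]: t=0:+1/1935360 = 1/1935360; (3j)²=3/91 [(6 1 7; -2 -1 3)], sign=+1
I_A²/I_B² = (11/273)/(3/91) = 11/9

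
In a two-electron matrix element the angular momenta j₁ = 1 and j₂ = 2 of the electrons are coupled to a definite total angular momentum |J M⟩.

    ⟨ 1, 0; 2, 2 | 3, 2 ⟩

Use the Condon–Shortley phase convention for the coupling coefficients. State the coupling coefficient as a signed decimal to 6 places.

+0.577350  (= +√(1/3))

j₁+j₂−J=0  J+j₁−j₂=2  J−j₁+j₂=4  j₁+j₂+J+1=7
(j₁±m₁, j₂±m₂, J±M) = (1,1,4,0,5,1)
P² = 192
sum k=0..0:
  [0] +1/24 = 1/24
S = 1/24
C² = P²·S² = 1/3 ; C = +0.577350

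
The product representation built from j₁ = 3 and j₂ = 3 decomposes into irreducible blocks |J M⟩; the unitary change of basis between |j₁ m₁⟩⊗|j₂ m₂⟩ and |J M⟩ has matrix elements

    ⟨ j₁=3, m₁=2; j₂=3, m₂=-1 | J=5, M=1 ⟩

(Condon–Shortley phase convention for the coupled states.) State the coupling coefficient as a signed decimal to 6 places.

+0.566947

j₁+j₂−J=1  J+j₁−j₂=5  J−j₁+j₂=5  j₁+j₂+J+1=12
(j₁±m₁, j₂±m₂, J±M) = (5,1,2,4,6,4)
P² = 230400/7
sum k=0..1:
  [0] +1/288 = 1/288
  [1] −1/2880 = -1/2880
S = 1/320
C² = P²·S² = 9/28 ; C = +0.566947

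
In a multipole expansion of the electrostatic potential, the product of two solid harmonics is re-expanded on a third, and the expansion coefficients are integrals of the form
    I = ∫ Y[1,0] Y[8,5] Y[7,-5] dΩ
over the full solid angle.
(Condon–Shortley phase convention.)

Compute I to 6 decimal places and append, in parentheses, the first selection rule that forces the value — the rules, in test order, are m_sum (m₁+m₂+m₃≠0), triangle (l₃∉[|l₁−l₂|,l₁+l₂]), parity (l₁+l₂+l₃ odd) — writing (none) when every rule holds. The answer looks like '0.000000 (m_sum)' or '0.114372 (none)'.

Rules hold: Σm=0, L=16 even, 7≤7≤9.
N = 3·17·15 = 765
Δ = 2!·0!·14!/17! = 1/2040
Racah Σ t=1..1: t=1:−1/25401600 = -1/25401600
⇒ 3j(1 8 7; 0 0 0)² = 8/255, sgn +1
Racah Σ t=1..1: t=1:−1/958003200 = -1/958003200
⇒ 3j(1 8 7; 0 5 -5)² = 13/680, sgn -1
4πI² = N·(3j₀)²·(3jₘ)² = 39/85
I = -1·√(0.458824/4π) = -0.19108118
No selection rule forces the value: the integral is nonzero (none).

-0.191081 (none)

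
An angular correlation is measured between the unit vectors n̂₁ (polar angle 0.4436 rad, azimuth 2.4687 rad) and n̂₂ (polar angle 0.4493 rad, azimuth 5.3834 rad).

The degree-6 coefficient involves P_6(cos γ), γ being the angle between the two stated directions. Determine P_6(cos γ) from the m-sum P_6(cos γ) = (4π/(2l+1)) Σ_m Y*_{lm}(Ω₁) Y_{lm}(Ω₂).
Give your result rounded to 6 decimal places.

Expand P_6 via completeness: Σ_{m} conj(Y_{6,m}) at Ω₁ times Y_{6,m} at Ω₂ —
  m=-6: (-0.001887+0.002357i) × (+0.002055-0.002509i) = +0.000002+0.000010i  (running Σ = +0.000002+0.000010i)
  m=-5: (+0.021468-0.004865i) × (-0.004936-0.022770i) = -0.000217-0.000465i  (running Σ = -0.000215-0.000455i)
  m=-4: (-0.086922-0.041991i) × (-0.090272-0.044450i) = +0.005980+0.007654i  (running Σ = +0.005765+0.007199i)
  m=-3: (+0.120332+0.250460i) × (-0.257437+0.121901i) = -0.061509-0.049809i  (running Σ = -0.055744-0.042610i)
  m=-2: (+0.110807-0.484112i) × (-0.113134+0.485866i) = +0.222677+0.108607i  (running Σ = +0.166934+0.065997i)
  m=-1: (-0.310769+0.247674i) × (+0.238825+0.300824i) = -0.148726-0.034336i  (running Σ = +0.018208+0.031661i)
  m=0: (-0.226579-0.000000i) × (-0.241014+0.000000i) = +0.054609+0.000000i  (running Σ = +0.072817+0.031661i)
  m=1: (+0.310769+0.247674i) × (-0.238825+0.300824i) = -0.148726+0.034336i  (running Σ = -0.075909+0.065997i)
  m=2: (+0.110807+0.484112i) × (-0.113134-0.485866i) = +0.222677-0.108607i  (running Σ = +0.146769-0.042610i)
  m=3: (-0.120332+0.250460i) × (+0.257437+0.121901i) = -0.061509+0.049809i  (running Σ = +0.085259+0.007199i)
  m=4: (-0.086922+0.041991i) × (-0.090272+0.044450i) = +0.005980-0.007654i  (running Σ = +0.091240-0.000455i)
  m=5: (-0.021468-0.004865i) × (+0.004936-0.022770i) = -0.000217+0.000465i  (running Σ = +0.091023+0.000010i)
  m=6: (-0.001887-0.002357i) × (+0.002055+0.002509i) = +0.000002-0.000010i  (running Σ = +0.091025-0.000000i)
Total Σ_m = +0.091025-0.000000i. Multiply by 0.966644: +0.087989-0.000000i. P_6(cos γ) = 0.087989

0.087989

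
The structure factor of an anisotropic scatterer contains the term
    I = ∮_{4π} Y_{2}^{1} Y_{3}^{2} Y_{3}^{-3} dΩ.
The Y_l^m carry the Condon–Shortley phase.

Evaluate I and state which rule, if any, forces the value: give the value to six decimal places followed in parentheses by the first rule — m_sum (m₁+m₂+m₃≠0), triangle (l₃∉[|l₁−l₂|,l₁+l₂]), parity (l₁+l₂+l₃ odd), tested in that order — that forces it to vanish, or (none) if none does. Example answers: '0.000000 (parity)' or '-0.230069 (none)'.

m-sum 0 ✓  L=8 even ✓  1≤3≤5 ✓
Π(2lᵢ+1) = 5×7×7 = 245
triangle coeff Δ(2,3,3) = 1/3780
Σ_t [0,2]: t=0:+1/24 t=1:−1/4 t=2:+1/24 = -1/6
(3j)²=4/105 [(2 3 3; 0 0 0)], sign=+1
Σ_t [1,1]: t=1:−1/48 = -1/48
(3j)²=5/84 [(2 3 3; 1 2 -3)], sign=-1
⇒ 4πI² = 5/9
I = (-1)√(5/9/(4π)) = -0.21026104
No selection rule forces the value: the integral is nonzero (none).

-0.210261 (none)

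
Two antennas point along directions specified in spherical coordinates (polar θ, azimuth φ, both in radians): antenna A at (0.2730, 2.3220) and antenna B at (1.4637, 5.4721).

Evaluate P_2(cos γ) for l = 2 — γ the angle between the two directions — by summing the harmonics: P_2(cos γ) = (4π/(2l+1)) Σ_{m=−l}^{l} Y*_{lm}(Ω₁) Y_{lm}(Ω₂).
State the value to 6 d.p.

Addition theorem: P_2(cos γ) = (4π/5) Σ_m Y*_{lm}(Ω₁) Y_{lm}(Ω₂), m = −2…2:
  term(m=-2) = +0.010721-0.000182i   from Y*(Ω₁)=-0.001919-0.028015i, Y(Ω₂)=-0.019609+0.381357i
  term(m=-1) = -0.016468+0.000140i   from Y*(Ω₁)=-0.136901+0.146599i, Y(Ω₂)=+0.056547+0.059530i
  term(m=+0) = -0.171174+0.000000i   from Y*(Ω₁)=+0.562000-0.000000i, Y(Ω₂)=-0.304581+0.000000i
  term(m=+1) = -0.016468-0.000140i   from Y*(Ω₁)=+0.136901+0.146599i, Y(Ω₂)=-0.056547+0.059530i
  term(m=+2) = +0.010721+0.000182i   from Y*(Ω₁)=-0.001919+0.028015i, Y(Ω₂)=-0.019609-0.381357i
Accumulated sum -0.182669+0.000000i; after 4π/(2l+1) scaling, -0.459096+0.000000i ⇒ P_2 = -0.459096

-0.459096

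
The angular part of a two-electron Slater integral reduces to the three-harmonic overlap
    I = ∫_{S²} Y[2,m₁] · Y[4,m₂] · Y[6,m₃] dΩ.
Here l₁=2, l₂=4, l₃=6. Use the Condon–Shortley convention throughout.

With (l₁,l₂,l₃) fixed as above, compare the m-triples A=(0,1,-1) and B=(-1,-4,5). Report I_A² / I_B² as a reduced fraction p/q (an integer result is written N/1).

14/11

Same 2,4,6: normalisation and zero-m 3j drop out of the ratio.
A: Δ: 0! 4! 8! / 13! → 1/6435; sum: t=0:+1/2880 = 1/2880; 3j²(2 4 6; 0 1 -1) = Δ·Π!·Σ² = 14/429  (sign -1)
B: Δ: 0! 4! 8! / 13! → 1/6435; sum: t=0:+1/241920 = 1/241920; 3j²(2 4 6; -1 -4 5) = Δ·Π!·Σ² = 1/39  (sign -1)
I_A²/I_B² = (14/429)/(1/39) = 14/11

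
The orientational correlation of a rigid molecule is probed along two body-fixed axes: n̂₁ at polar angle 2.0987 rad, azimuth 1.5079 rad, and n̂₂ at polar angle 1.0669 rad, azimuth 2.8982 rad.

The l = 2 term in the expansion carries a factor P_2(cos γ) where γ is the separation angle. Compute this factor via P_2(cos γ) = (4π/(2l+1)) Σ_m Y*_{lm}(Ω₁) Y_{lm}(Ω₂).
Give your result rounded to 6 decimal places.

Summing Y*_{l m}(θ₁,φ₁)·Y_{l m}(θ₂,φ₂) over m ∈ [−2, 2]; prefactor 4π/(2·2+1) = 2.513274:
  [-2]  conj(Y_{2,-2})(Ω₁) = (-0.285984, 0.036166) ; Y_{2,-2}(Ω₂) = (0.261811, 0.138568) ; Δ = (-0.079885, -0.030160)
  [-1]  conj(Y_{2,-1})(Ω₁) = (-0.021130, -0.335509) ; Y_{2,-1}(Ω₂) = (-0.317027, -0.078723) ; Δ = (-0.019713, 0.108029)
  [+0]  conj(Y_{2,0})(Ω₁) = (-0.075312, -0.000000) ; Y_{2,0}(Ω₂) = (-0.094805, 0.000000) ; Δ = (0.007140, 0.000000)
  [+1]  conj(Y_{2,1})(Ω₁) = (0.021130, -0.335509) ; Y_{2,1}(Ω₂) = (0.317027, -0.078723) ; Δ = (-0.019713, -0.108029)
  [+2]  conj(Y_{2,2})(Ω₁) = (-0.285984, -0.036166) ; Y_{2,2}(Ω₂) = (0.261811, -0.138568) ; Δ = (-0.079885, 0.030160)
Accumulated sum (-0.192058, -0.000000); after 4π/(2l+1) scaling, (-0.482693, -0.000000) ⇒ P_2 = -0.482693

-0.482693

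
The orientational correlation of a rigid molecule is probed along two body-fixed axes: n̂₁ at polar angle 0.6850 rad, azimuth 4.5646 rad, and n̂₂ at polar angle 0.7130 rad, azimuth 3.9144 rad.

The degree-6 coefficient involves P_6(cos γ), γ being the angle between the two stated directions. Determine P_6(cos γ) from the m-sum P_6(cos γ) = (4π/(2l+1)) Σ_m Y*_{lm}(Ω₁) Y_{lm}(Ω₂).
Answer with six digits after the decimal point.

Addition theorem: P_6(cos γ) = (4π/13) Σ_m Y*_{lm}(Ω₁) Y_{lm}(Ω₂), m = −6…6:
  m=-6: Y*=-0.019578+0.024011i  Y=-0.002856+0.037729i  product -0.000850-0.000807i
  m=-5: Y*=-0.088477-0.097104i  Y=+0.113705-0.100220i  product -0.019792-0.002174i
  m=-4: Y*=+0.265648-0.178311i  Y=-0.345298-0.017405i  product -0.094831+0.056947i
  m=-3: Y*=+0.197121+0.415079i  Y=+0.308784+0.333039i  product -0.077369+0.193819i
  m=-2: Y*=-0.258665+0.078763i  Y=+0.005277-0.209509i  product +0.015137+0.054608i
  m=-1: Y*=+0.033368+0.224133i  Y=+0.198733-0.193791i  product +0.050066+0.038076i
  m=+0: Y*=-0.349473-0.000000i  Y=-0.303584+0.000000i  product +0.106094+0.000000i
  m=+1: Y*=-0.033368+0.224133i  Y=-0.198733-0.193791i  product +0.050066-0.038076i
  m=+2: Y*=-0.258665-0.078763i  Y=+0.005277+0.209509i  product +0.015137-0.054608i
  m=+3: Y*=-0.197121+0.415079i  Y=-0.308784+0.333039i  product -0.077369-0.193819i
  m=+4: Y*=+0.265648+0.178311i  Y=-0.345298+0.017405i  product -0.094831-0.056947i
  m=+5: Y*=+0.088477-0.097104i  Y=-0.113705-0.100220i  product -0.019792+0.002174i
  m=+6: Y*=-0.019578-0.024011i  Y=-0.002856-0.037729i  product -0.000850+0.000807i
Total Σ_m = -0.149185+0.000000i. Multiply by 0.966644: -0.144209+0.000000i. P_6(cos γ) = -0.144209

-0.144209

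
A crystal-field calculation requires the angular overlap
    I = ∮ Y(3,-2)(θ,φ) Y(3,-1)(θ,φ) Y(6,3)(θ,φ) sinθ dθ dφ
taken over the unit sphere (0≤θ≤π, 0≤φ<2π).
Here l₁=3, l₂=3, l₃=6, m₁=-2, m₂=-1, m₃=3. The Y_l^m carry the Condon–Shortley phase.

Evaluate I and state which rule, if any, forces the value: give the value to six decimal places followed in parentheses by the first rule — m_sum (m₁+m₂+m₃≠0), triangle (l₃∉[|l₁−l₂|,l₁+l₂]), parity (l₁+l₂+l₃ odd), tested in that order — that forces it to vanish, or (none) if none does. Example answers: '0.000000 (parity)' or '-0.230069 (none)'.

Checks pass: Σm=0; 12 even; l₃=6∈[0,6].
(2·3+1)(2·3+1)(2·6+1) = 637
Δ: 0! 6! 6! / 13! → 1/12012
sum: t=0:+1/1296 = 1/1296
3j²(3 3 6; 0 0 0) = Δ·Π!·Σ² = 100/3003  (sign +1)
sum: t=0:+1/5760 = 1/5760
3j²(3 3 6; -2 -1 3) = Δ·Π!·Σ² = 9/286  (sign -1)
combine: 4πI² = 637·100/3003·9/286 = 1050/1573
take √, sign -1: I = -0.23047581
No selection rule forces the value: the integral is nonzero (none).

-0.230476 (none)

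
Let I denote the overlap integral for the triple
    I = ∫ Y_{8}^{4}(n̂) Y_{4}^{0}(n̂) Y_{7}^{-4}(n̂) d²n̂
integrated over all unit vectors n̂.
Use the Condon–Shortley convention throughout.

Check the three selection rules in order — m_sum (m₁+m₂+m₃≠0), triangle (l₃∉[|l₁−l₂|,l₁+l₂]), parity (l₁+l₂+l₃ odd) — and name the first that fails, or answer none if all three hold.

parity

Σmᵢ = 0  ✓
l₃∈[|l₁−l₂|,l₁+l₂]=[4,12], have l₃=7  ✓
Σlᵢ = 19 ⇒ odd  ✗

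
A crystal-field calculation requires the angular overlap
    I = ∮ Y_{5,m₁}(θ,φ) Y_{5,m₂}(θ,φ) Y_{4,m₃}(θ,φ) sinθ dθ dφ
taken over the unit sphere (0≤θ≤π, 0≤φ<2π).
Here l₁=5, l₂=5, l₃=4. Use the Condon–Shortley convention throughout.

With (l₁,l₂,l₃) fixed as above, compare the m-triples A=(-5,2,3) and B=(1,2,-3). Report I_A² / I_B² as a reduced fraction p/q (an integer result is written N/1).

Shared (l₁,l₂,l₃)=(5,5,4): N and (l;000)² cancel in I_A²/I_B².
A: Δ = 6!·4!·4!/15! = 1/3153150; Racah Σ t=6..6: t=6:+1/103680 = 1/103680; ⇒ 3j(5 5 4; -5 2 3)² = 7/429, sgn -1
B: Δ = 6!·4!·4!/15! = 1/3153150; Racah Σ t=3..4: t=3:−1/5184 t=4:+1/6912 = -1/20736; ⇒ 3j(5 5 4; 1 2 -3)² = 5/2574, sgn +1
I_A²/I_B² = (7/429)/(5/2574) = 42/5

42/5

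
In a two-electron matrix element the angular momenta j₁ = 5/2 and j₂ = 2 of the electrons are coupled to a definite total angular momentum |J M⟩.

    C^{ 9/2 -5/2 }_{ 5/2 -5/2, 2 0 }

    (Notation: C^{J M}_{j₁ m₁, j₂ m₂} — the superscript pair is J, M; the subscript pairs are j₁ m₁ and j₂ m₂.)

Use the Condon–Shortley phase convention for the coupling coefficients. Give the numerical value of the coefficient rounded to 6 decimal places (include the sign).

+√(1/6) = +0.408248

triangle: 0!·5!·4!/10! = 2880/3628800
(j±m)!: 0!·5!·2!·2!·2!·7! = 4838400
prefactor² = (2J+1)·Δ·N² = 38400
  k=0: +1/(0!·0!·5!·2!·0!·2!) = 1/480
Σ = 1/480  ⇒  CG² = 38400·(1/480)² = 1/6
CG = +√(1/6) = +0.408248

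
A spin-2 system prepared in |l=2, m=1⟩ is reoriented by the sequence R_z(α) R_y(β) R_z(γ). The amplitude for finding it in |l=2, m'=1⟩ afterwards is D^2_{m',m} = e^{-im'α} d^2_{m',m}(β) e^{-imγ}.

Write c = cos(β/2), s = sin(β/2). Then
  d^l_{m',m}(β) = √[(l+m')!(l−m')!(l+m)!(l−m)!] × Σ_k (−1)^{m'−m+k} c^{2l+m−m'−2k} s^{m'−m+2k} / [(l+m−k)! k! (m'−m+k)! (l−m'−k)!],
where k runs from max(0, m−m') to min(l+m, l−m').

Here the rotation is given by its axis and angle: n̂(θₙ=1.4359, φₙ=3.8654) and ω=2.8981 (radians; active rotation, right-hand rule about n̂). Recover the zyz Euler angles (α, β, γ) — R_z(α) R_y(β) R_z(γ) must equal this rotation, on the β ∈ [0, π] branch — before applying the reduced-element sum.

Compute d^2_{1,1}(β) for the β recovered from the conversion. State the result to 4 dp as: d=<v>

Axis–angle → zyz. n̂ = (sinθₙcosφₙ, sinθₙsinφₙ, cosθₙ) = (-0.742483, -0.656226, +0.134488), ω = 2.8981.
R = I cosω + sinω [n̂]ₓ + (1−cosω) n̂n̂ᵀ gives
  R = [+0.115797, +0.927676, -0.354976; +0.992524, -0.121940, +0.005103; -0.038552, -0.352913, -0.934862]
β = atan2(√(R₁₃²+R₂₃²), R₃₃) = 2.778665; α = atan2(R₂₃, R₁₃) mod 2π = 3.127219; γ = atan2(R₃₂, −R₃₁) mod 2π = 4.821197
d^2_{1,1}(β=2.7787) via the finite sum:
With c≡cos(β/2)=0.180469 and s≡sin(β/2)=0.983581, N=[6·1·6·1]^{1/2}=6.000000
The bounds max(0,m−m')=0 and min(l+m,l−m')=1 give 2 terms
  k=0: (−1)^0·6.0000/(6)·0.1805^4·0.9836^0 = +0.001061
  k=1: (−1)^1·6.0000/(2)·0.1805^2·0.9836^2 = -0.094525
d^2_{1,1}(2.7787) = +0.001061 -0.094525 = -0.093465

d=-0.0935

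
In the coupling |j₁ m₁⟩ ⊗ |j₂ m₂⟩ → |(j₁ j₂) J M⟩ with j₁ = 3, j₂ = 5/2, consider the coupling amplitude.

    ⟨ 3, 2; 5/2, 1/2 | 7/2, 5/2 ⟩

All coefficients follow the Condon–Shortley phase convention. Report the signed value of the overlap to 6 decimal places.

j₁+j₂−J=2  J+j₁−j₂=4  J−j₁+j₂=3  j₁+j₂+J+1=10
(j₁±m₁, j₂±m₂, J±M) = (5,1,3,2,6,1)
P² = 4608/7
sum k=0..1:
  [0] +1/72 = 1/72
  [1] −1/48 = -1/48
S = -1/144
C² = P²·S² = 2/63 ; C = -0.178174

-0.178174  (= −√(2/63))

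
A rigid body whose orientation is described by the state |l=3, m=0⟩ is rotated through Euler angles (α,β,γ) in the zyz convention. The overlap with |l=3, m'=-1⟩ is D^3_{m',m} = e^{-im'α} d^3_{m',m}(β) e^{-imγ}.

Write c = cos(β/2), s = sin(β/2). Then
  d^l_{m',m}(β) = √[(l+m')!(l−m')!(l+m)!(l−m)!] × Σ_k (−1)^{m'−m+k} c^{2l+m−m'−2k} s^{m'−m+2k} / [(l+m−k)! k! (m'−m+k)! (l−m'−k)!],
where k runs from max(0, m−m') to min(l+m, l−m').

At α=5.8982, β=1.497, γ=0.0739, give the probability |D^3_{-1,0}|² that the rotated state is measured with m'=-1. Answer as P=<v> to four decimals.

P=0.1765

First d^3_{-1,0}(β=1.4970), then the phase factors e^{-i(-1)α} and e^{-i(0)γ}:
Half-angle: c=0.732711, s=0.680540. N=√(2·24·6·6)=41.569219
The bounds max(0,m−m')=1 and min(l+m,l−m')=3 give 3 terms
  k=1: (−1)^0·41.5692/(12)·0.7327^5·0.6805^1 = +0.497859
  k=2: (−1)^1·41.5692/(4)·0.7327^3·0.6805^3 = -1.288460
  k=3: (−1)^2·41.5692/(12)·0.7327^1·0.6805^5 = +0.370504
d^3_{-1,0}(1.4970) = +0.497859 -1.288460 +0.370504 = -0.420097
|D^3_{-1,0}|² = |d^3_{-1,0}(β)|² = (-0.420097)² = 0.176481 (the z-rotation phases have unit modulus)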